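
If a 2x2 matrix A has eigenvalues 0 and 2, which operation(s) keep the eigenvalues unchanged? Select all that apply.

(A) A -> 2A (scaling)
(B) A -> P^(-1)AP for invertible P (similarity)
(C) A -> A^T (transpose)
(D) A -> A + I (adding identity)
B and C

Eigenvalues are preserved by:
1. Similarity transformations: A -> P^(-1)AP (same characteristic polynomial)
2. Transpose: A^T has the same eigenvalues as A

Eigenvalues are NOT preserved by:
- Adding identity: eigenvalues become 0+1, 2+1
- Scaling: eigenvalues become 0, 4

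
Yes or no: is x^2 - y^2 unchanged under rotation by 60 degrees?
No

Applying rotation by 60 degrees: x' = x*cos(60 degrees) - y*sin(60 degrees) = x/2 - sqrt(3)y/2, y' = x*sin(60 degrees) + y*cos(60 degrees) = sqrt(3)x/2 + y/2

Substituting into x^2 - y^2:
(x/2 - sqrt(3)y/2)^2 - (sqrt(3)x/2 + y/2)^2
= -x^2/2 - sqrt(3)xy + y^2/2

This differs from the original expression x^2 - y^2, so it is NOT invariant.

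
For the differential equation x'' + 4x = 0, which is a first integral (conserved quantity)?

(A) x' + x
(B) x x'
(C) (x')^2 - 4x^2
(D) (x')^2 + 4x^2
D

A first integral I satisfies dI/dt = 0 along every solution. Differentiate each option and use the equation of motion:
(A) d/dt[x' + x] = x'' + x' = -4x + x', not identically 0
(B) d/dt[x x'] = (x')^2 + x x'' = (x')^2 - 4x^2, not identically 0
(C) d/dt[(x')^2 - 4x^2] = 2x'x'' - 8x x' = -16x x', not identically 0
(D) d/dt[(x')^2 + 4x^2] = 2x'x'' + 8x x' = 2x'(-4x) + 8x x' = 0

Only (D) has zero time-derivative. So the energy-like quantity (x')^2 + 4x^2 is the first integral.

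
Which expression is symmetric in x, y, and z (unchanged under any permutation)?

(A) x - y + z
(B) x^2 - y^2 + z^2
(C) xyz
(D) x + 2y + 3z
C

A symmetric expression is unchanged when the variables are permuted; here the transformation to test is the swap (x, y) -> (y, x).
A symmetric expression must survive every permutation; the single swap x <-> y already eliminates the distractors, and the keyed expression is also unchanged by x <-> z and y <-> z (each variable enters it in exactly the same way).
Substitute the transformed coordinates into each option and compare with the original:
(A) x - y + z  ->  (y) - (x) + z = -x + y + z   [differs from x - y + z: not invariant]
(B) x^2 - y^2 + z^2  ->  (y)^2 - (x)^2 + z^2 = -x^2 + y^2 + z^2   [differs from x^2 - y^2 + z^2: not invariant]
(C) xyz  ->  (y)(x)z = xyz   [equals xyz: invariant]
(D) x + 2y + 3z  ->  (y) + 2(x) + 3z = 2x + y + 3z   [differs from x + 2y + 3z: not invariant]

Only option (C), xyz, is unchanged by the transformation.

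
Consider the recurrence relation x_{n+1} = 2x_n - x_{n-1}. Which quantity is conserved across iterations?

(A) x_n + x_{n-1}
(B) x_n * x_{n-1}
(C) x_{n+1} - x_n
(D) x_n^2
C

For the recurrence x_{n+1} = 2x_n - x_{n-1}:

If x_{n+1} = 2x_n - x_{n-1}, then:
x_{n+1} - x_n = x_n - x_{n-1}
The first difference is constant throughout the sequence.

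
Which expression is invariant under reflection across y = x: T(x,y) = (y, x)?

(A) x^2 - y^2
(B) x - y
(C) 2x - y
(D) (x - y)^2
D

The map is reflection across y = x: T(x,y) = (y, x).
Substitute the transformed coordinates into each option and compare with the original:
(A) x^2 - y^2  ->  (y)^2 - (x)^2 = -x^2 + y^2   [differs from x^2 - y^2: not invariant]
(B) x - y  ->  (y) - (x) = -x + y   [differs from x - y: not invariant]
(C) 2x - y  ->  2(y) - (x) = -x + 2y   [differs from 2x - y: not invariant]
(D) (x - y)^2  ->  ((y) - (x))^2 = x^2 - 2xy + y^2   [equals (x - y)^2: invariant]

Only option (D), (x - y)^2, is unchanged by the transformation.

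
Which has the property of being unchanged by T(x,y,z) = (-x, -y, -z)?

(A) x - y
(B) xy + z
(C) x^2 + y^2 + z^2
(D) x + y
C

Apply T(x,y,z) = (-x, -y, -z) to each option, i.e. replace (x, y, z) by the transformed coordinates.
Substitute the transformed coordinates into each option and compare with the original:
(A) x - y  ->  (-x) - (-y) = -x + y   [differs from x - y: not invariant]
(B) xy + z  ->  (-x)(-y) + (-z) = xy - z   [differs from xy + z: not invariant]
(C) x^2 + y^2 + z^2  ->  (-x)^2 + (-y)^2 + (-z)^2 = x^2 + y^2 + z^2   [equals x^2 + y^2 + z^2: invariant]
(D) x + y  ->  (-x) + (-y) = -x - y   [differs from x + y: not invariant]

Only option (C), x^2 + y^2 + z^2, is unchanged by the transformation.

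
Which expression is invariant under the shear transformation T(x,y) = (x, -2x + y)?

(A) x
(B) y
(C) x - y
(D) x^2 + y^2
A

Under the shear T(x,y) = (x, -2x + y):
Substitute the transformed coordinates into each option and compare with the original:
(A) x  ->  (x) = x   [equals x: invariant]
(B) y  ->  (-2x + y) = -2x + y   [differs from y: not invariant]
(C) x - y  ->  (x) - (-2x + y) = 3x - y   [differs from x - y: not invariant]
(D) x^2 + y^2  ->  (x)^2 + (-2x + y)^2 = 5x^2 - 4xy + y^2   [differs from x^2 + y^2: not invariant]

Only option (A), x, is unchanged by the transformation.
A vertical shear moves points parallel to the y-axis, so the x-coordinate (and any function of x alone) is unchanged.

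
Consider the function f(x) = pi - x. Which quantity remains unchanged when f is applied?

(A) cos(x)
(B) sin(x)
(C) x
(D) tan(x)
B

For f(x) = pi - x:
sin(pi - x) = sin(x), so sine is invariant under this transformation.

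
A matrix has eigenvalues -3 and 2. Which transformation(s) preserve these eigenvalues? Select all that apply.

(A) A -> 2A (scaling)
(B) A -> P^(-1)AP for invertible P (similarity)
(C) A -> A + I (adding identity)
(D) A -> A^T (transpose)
B and D

Eigenvalues are preserved by:
1. Similarity transformations: A -> P^(-1)AP (same characteristic polynomial)
2. Transpose: A^T has the same eigenvalues as A

Eigenvalues are NOT preserved by:
- Adding identity: eigenvalues become -3+1, 2+1
- Scaling: eigenvalues become -6, 4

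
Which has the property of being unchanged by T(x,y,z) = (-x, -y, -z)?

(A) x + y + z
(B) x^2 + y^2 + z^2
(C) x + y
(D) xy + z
B

Apply T(x,y,z) = (-x, -y, -z) to each option, i.e. replace (x, y, z) by the transformed coordinates.
Substitute the transformed coordinates into each option and compare with the original:
(A) x + y + z  ->  (-x) + (-y) + (-z) = -x - y - z   [differs from x + y + z: not invariant]
(B) x^2 + y^2 + z^2  ->  (-x)^2 + (-y)^2 + (-z)^2 = x^2 + y^2 + z^2   [equals x^2 + y^2 + z^2: invariant]
(C) x + y  ->  (-x) + (-y) = -x - y   [differs from x + y: not invariant]
(D) xy + z  ->  (-x)(-y) + (-z) = xy - z   [differs from xy + z: not invariant]

Only option (B), x^2 + y^2 + z^2, is unchanged by the transformation.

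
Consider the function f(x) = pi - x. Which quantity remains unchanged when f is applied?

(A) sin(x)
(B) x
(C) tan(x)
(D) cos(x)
A

For f(x) = pi - x:
sin(pi - x) = sin(x), so sine is invariant under this transformation.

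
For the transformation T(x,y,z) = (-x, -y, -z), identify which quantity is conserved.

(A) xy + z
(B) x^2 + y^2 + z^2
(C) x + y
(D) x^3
B

Apply T(x,y,z) = (-x, -y, -z) to each option, i.e. replace (x, y, z) by the transformed coordinates.
Substitute the transformed coordinates into each option and compare with the original:
(A) xy + z  ->  (-x)(-y) + (-z) = xy - z   [differs from xy + z: not invariant]
(B) x^2 + y^2 + z^2  ->  (-x)^2 + (-y)^2 + (-z)^2 = x^2 + y^2 + z^2   [equals x^2 + y^2 + z^2: invariant]
(C) x + y  ->  (-x) + (-y) = -x - y   [differs from x + y: not invariant]
(D) x^3  ->  (-x)^3 = -x^3   [differs from x^3: not invariant]

Only option (B), x^2 + y^2 + z^2, is unchanged by the transformation.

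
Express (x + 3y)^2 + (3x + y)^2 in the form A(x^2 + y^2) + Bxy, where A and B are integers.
10(x^2 + y^2) + 12xy

Expanding: (x + 3y)^2 = x^2 + 6xy + 9y^2
(3x + y)^2 = 9x^2 + 6xy + y^2
Sum = (1+9)(x^2+y^2) + 12xy = 10(x^2 + y^2) + 12xy
This is symmetric in x and y.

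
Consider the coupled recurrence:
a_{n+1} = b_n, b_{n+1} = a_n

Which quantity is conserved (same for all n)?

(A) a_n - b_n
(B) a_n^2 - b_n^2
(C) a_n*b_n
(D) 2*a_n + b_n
C

Replace a_n by a_{n+1} = b_n and b_n by b_{n+1} = a_n in each option and simplify:
(A) a_n - b_n  ->  (b_n) - (a_n) = -a_n + b_n   [not conserved]
(B) a_n^2 - b_n^2  ->  (b_n)^2 - (a_n)^2 = -a_n^2 + b_n^2   [not conserved]
(C) a_n*b_n  ->  (b_n)*(a_n) = a_n*b_n   [conserved]
(D) 2*a_n + b_n  ->  2*(b_n) + (a_n) = a_n + 2*b_n   [not conserved]

Only (C) a_n*b_n returns to itself after one step, so it is the conserved quantity.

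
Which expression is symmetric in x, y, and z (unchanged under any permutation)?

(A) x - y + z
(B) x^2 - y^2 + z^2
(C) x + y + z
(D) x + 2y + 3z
C

A symmetric expression is unchanged when the variables are permuted; here the transformation to test is the swap (x, y) -> (y, x).
A symmetric expression must survive every permutation; the single swap x <-> y already eliminates the distractors, and the keyed expression is also unchanged by x <-> z and y <-> z (each variable enters it in exactly the same way).
Substitute the transformed coordinates into each option and compare with the original:
(A) x - y + z  ->  (y) - (x) + z = -x + y + z   [differs from x - y + z: not invariant]
(B) x^2 - y^2 + z^2  ->  (y)^2 - (x)^2 + z^2 = -x^2 + y^2 + z^2   [differs from x^2 - y^2 + z^2: not invariant]
(C) x + y + z  ->  (y) + (x) + z = x + y + z   [equals x + y + z: invariant]
(D) x + 2y + 3z  ->  (y) + 2(x) + 3z = 2x + y + 3z   [differs from x + 2y + 3z: not invariant]

Only option (C), x + y + z, is unchanged by the transformation.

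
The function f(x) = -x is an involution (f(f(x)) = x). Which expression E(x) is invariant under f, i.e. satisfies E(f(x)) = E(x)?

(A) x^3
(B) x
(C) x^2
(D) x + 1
C

Replace x by f(x) = -x in each option and simplify. As a quick numerical cross-check, also compare E(4) with E(f(4)) = E(-4).

(A) x^3  ->  (-x)^3 = -x^3; check: E(4) = 64 but E(-4) = -64.   [not invariant]
(B) x  ->  (-x) = -x; check: E(4) = 4 but E(-4) = -4.   [not invariant]
(C) x^2  ->  (-x)^2, which simplifies back to x^2; check: E(4) = 16, E(-4) = 16.   [invariant]
(D) x + 1  ->  (-x) + 1 = 1 - x; check: E(4) = 5 but E(-4) = -3.   [not invariant]

Only (C) is unchanged. E is symmetric under swapping x with f(x) = -x, which is exactly what an involution does.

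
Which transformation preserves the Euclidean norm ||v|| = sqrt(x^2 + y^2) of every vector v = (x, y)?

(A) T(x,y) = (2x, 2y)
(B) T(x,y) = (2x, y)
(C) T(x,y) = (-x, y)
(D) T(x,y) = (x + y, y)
C

A transformation preserves a norm if ||T(v)|| = ||v|| for every v; a single vector where the norm changes rules an option out.

(A) T(x,y) = (2x, 2y): v = (1, 0) has norm sqrt((1)^2 + (0)^2) = 1, but T(v) = (2, 0) has norm 2 -- not preserved.
(B) T(x,y) = (2x, y): v = (1, 0) has norm sqrt((1)^2 + (0)^2) = 1, but T(v) = (2, 0) has norm 2 -- not preserved.
(C) T(x,y) = (-x, y): preserves the norm -- it is an orthogonal map (a rotation/reflection), and (-x)^2 + (y)^2 simplifies to x^2 + y^2.
(D) T(x,y) = (x + y, y): v = (0, 1) has norm sqrt((0)^2 + (1)^2) = 1, but T(v) = (1, 1) has norm sqrt(2) -- not preserved.

Therefore the answer is (C).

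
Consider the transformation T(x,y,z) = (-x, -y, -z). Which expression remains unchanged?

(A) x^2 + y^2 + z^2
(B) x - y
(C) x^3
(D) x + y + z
A

Apply T(x,y,z) = (-x, -y, -z) to each option, i.e. replace (x, y, z) by the transformed coordinates.
Substitute the transformed coordinates into each option and compare with the original:
(A) x^2 + y^2 + z^2  ->  (-x)^2 + (-y)^2 + (-z)^2 = x^2 + y^2 + z^2   [equals x^2 + y^2 + z^2: invariant]
(B) x - y  ->  (-x) - (-y) = -x + y   [differs from x - y: not invariant]
(C) x^3  ->  (-x)^3 = -x^3   [differs from x^3: not invariant]
(D) x + y + z  ->  (-x) + (-y) + (-z) = -x - y - z   [differs from x + y + z: not invariant]

Only option (A), x^2 + y^2 + z^2, is unchanged by the transformation.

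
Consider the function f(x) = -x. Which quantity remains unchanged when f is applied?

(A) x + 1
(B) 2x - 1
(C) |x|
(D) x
C

For f(x) = -x:
Applying f replaces x by -x. Since |-x| = |x|, the absolute value is unchanged by f, whereas x -> -x, 2x - 1 -> -2x - 1 and x + 1 -> -x + 1 all change.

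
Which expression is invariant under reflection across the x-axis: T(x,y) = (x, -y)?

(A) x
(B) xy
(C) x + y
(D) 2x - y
A

The map is reflection across the x-axis: T(x,y) = (x, -y).
Substitute the transformed coordinates into each option and compare with the original:
(A) x  ->  (x) = x   [equals x: invariant]
(B) xy  ->  (x)(-y) = -xy   [differs from xy: not invariant]
(C) x + y  ->  (x) + (-y) = x - y   [differs from x + y: not invariant]
(D) 2x - y  ->  2(x) - (-y) = 2x + y   [differs from 2x - y: not invariant]

Only option (A), x, is unchanged by the transformation.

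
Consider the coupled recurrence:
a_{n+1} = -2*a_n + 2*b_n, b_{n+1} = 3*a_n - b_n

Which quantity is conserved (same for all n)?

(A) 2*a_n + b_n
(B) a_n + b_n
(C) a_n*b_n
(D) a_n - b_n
B

Replace a_n by a_{n+1} = -2*a_n + 2*b_n and b_n by b_{n+1} = 3*a_n - b_n in each option and simplify:
(A) 2*a_n + b_n  ->  2*(-2*a_n + 2*b_n) + (3*a_n - b_n) = -a_n + 3*b_n   [not conserved]
(B) a_n + b_n  ->  (-2*a_n + 2*b_n) + (3*a_n - b_n) = a_n + b_n   [conserved]
(C) a_n*b_n  ->  (-2*a_n + 2*b_n)*(3*a_n - b_n) = -6*a_n^2 + 8*a_n*b_n - 2*b_n^2   [not conserved]
(D) a_n - b_n  ->  (-2*a_n + 2*b_n) - (3*a_n - b_n) = -5*a_n + 3*b_n   [not conserved]

Only (B) a_n + b_n returns to itself after one step, so it is the conserved quantity.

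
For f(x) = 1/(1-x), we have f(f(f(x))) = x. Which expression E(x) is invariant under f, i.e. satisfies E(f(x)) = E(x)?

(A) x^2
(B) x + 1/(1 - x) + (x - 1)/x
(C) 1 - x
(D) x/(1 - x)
B

Replace x by f(x) = 1/(1 - x) in each option and simplify. As a quick numerical cross-check, also compare E(4) with E(f(4)) = E(-1/3).

(A) x^2  ->  (1/(1 - x))^2 = (x - 1)^(-2); check: E(4) = 16 but E(-1/3) = 1/9.   [not invariant]
(B) x + 1/(1 - x) + (x - 1)/x  ->  (1/(1 - x)) + 1/(1 - (1/(1 - x))) + ((1/(1 - x)) - 1)/(1/(1 - x)), which simplifies back to x + 1/(1 - x) + (x - 1)/x; check: E(4) = 53/12, E(-1/3) = 53/12.   [invariant]
(C) 1 - x  ->  1 - (1/(1 - x)) = x/(x - 1); check: E(4) = -3 but E(-1/3) = 4/3.   [not invariant]
(D) x/(1 - x)  ->  (1/(1 - x))/(1 - (1/(1 - x))) = -1/x; check: E(4) = -4/3 but E(-1/3) = -1/4.   [not invariant]

Only (B) is unchanged. Indeed f(f(x)) = 1/(1 - 1/(1-x)) = (1-x)/(-x) = (x-1)/x, so E(x) = x + f(x) + f(f(x)) is the sum over the whole 3-cycle; applying f just permutes the three terms cyclically (x -> f(x) -> f(f(x)) -> x), leaving the sum unchanged.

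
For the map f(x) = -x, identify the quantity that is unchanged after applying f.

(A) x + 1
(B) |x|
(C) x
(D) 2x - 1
B

For f(x) = -x:
Applying f replaces x by -x. Since |-x| = |x|, the absolute value is unchanged by f, whereas x -> -x, 2x - 1 -> -2x - 1 and x + 1 -> -x + 1 all change.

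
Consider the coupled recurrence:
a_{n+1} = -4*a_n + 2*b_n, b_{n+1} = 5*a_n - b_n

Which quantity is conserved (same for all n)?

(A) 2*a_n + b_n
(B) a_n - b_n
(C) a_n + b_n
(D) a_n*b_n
C

Replace a_n by a_{n+1} = -4*a_n + 2*b_n and b_n by b_{n+1} = 5*a_n - b_n in each option and simplify:
(A) 2*a_n + b_n  ->  2*(-4*a_n + 2*b_n) + (5*a_n - b_n) = -3*a_n + 3*b_n   [not conserved]
(B) a_n - b_n  ->  (-4*a_n + 2*b_n) - (5*a_n - b_n) = -9*a_n + 3*b_n   [not conserved]
(C) a_n + b_n  ->  (-4*a_n + 2*b_n) + (5*a_n - b_n) = a_n + b_n   [conserved]
(D) a_n*b_n  ->  (-4*a_n + 2*b_n)*(5*a_n - b_n) = -20*a_n^2 + 14*a_n*b_n - 2*b_n^2   [not conserved]

Only (C) a_n + b_n returns to itself after one step, so it is the conserved quantity.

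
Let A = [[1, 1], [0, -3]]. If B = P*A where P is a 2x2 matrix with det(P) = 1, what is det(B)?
-3

By the multiplicative property of determinants, det(B) = det(P*A) = det(P) * det(A) = det(A),
so the determinant is invariant under multiplication by any determinant-1 matrix; we just need det(A).

det(A) = (1)(-3) - (1)(0) = -3 - 0 = -3

Therefore det(B) = 1 * (-3) = -3.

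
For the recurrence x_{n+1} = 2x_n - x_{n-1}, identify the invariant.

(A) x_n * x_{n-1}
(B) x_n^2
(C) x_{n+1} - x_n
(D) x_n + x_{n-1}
C

For the recurrence x_{n+1} = 2x_n - x_{n-1}:

If x_{n+1} = 2x_n - x_{n-1}, then:
x_{n+1} - x_n = x_n - x_{n-1}
The first difference is constant throughout the sequence.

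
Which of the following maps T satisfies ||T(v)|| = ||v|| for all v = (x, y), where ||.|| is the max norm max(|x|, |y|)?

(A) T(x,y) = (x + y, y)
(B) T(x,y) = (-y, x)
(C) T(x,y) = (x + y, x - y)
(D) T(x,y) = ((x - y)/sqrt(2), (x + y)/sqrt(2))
B

A transformation preserves a norm if ||T(v)|| = ||v|| for every v; a single vector where the norm changes rules an option out.

(A) T(x,y) = (x + y, y): v = (1, 1) has norm max(|1|, |1|) = 1, but T(v) = (2, 1) has norm 2 -- not preserved.
(B) T(x,y) = (-y, x): preserves the norm -- it only permutes the coordinates and/or flips signs, which leaves max(|x|, |y|) unchanged.
(C) T(x,y) = (x + y, x - y): v = (1, 1) has norm max(|1|, |1|) = 1, but T(v) = (2, 0) has norm 2 -- not preserved.
(D) T(x,y) = ((x - y)/sqrt(2), (x + y)/sqrt(2)): v = (1, 0) has norm max(|1|, |0|) = 1, but T(v) = (sqrt(2)/2, sqrt(2)/2) has norm sqrt(2)/2 -- not preserved.

Therefore the answer is (B).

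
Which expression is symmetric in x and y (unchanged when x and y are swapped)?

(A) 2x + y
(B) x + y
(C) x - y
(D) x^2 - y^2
B

A symmetric expression is unchanged when the variables are permuted; here the transformation to test is the swap (x, y) -> (y, x).
Substitute the transformed coordinates into each option and compare with the original:
(A) 2x + y  ->  2(y) + (x) = x + 2y   [differs from 2x + y: not invariant]
(B) x + y  ->  (y) + (x) = x + y   [equals x + y: invariant]
(C) x - y  ->  (y) - (x) = -x + y   [differs from x - y: not invariant]
(D) x^2 - y^2  ->  (y)^2 - (x)^2 = -x^2 + y^2   [differs from x^2 - y^2: not invariant]

Only option (B), x + y, is unchanged by the transformation.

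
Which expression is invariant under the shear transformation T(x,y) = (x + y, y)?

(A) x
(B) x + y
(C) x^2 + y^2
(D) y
D

Under the shear T(x,y) = (x + y, y):
Substitute the transformed coordinates into each option and compare with the original:
(A) x  ->  (x + y) = x + y   [differs from x: not invariant]
(B) x + y  ->  (x + y) + (y) = x + 2y   [differs from x + y: not invariant]
(C) x^2 + y^2  ->  (x + y)^2 + (y)^2 = x^2 + 2xy + 2y^2   [differs from x^2 + y^2: not invariant]
(D) y  ->  (y) = y   [equals y: invariant]

Only option (D), y, is unchanged by the transformation.
A horizontal shear moves points parallel to the x-axis, so the y-coordinate (and any function of y alone) is unchanged.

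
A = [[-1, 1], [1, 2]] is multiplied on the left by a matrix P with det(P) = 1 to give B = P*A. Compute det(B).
-3

By the multiplicative property of determinants, det(B) = det(P*A) = det(P) * det(A) = det(A),
so the determinant is invariant under multiplication by any determinant-1 matrix; we just need det(A).

det(A) = (-1)(2) - (1)(1) = -2 - 1 = -3

Therefore det(B) = 1 * (-3) = -3.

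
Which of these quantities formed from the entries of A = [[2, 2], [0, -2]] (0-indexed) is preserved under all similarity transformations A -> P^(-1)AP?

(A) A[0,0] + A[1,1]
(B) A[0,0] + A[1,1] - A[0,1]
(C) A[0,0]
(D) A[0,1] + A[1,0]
A

A[0,0] + A[1,1] is the trace of A. By the cyclic property of the trace, tr(P^(-1)AP) = tr(APP^(-1)) = tr(A), so it is the same for every matrix similar to A.

The other combinations are not similarity invariants. For example, take P = [[2, 1], [1, 1]] (det P = 1), so P^(-1) = [[1, -1], [-1, 2]] and
B = P^(-1)AP = [[8, 6], [-10, -8]].
Evaluating each option on A and on B:
(A) A[0,0] + A[1,1]: 0 for A, 0 for B -> unchanged
(B) A[0,0] + A[1,1] - A[0,1]: -2 for A, -6 for B -> changes
(C) A[0,0]: 2 for A, 8 for B -> changes
(D) A[0,1] + A[1,0]: 2 for A, -4 for B -> changes

Only (A) A[0,0] + A[1,1] = 0 survives (and it does so for every P, not just this one), so it is the invariant.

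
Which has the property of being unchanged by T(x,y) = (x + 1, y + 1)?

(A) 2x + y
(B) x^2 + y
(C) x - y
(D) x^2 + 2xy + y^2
C

An expression E(x,y) is invariant under T if E(T(x,y)) = E(x,y). Here T(x,y) = (x + 1, y + 1).
Substitute the transformed coordinates into each option and compare with the original:
(A) 2x + y  ->  2(x + 1) + (y + 1) = 2x + y + 3   [differs from 2x + y: not invariant]
(B) x^2 + y  ->  (x + 1)^2 + (y + 1) = x^2 + 2x + y + 2   [differs from x^2 + y: not invariant]
(C) x - y  ->  (x + 1) - (y + 1) = x - y   [equals x - y: invariant]
(D) x^2 + 2xy + y^2  ->  (x + 1)^2 + 2(x + 1)(y + 1) + (y + 1)^2 = x^2 + 2xy + 4x + y^2 + 4y + 4   [differs from x^2 + 2xy + y^2: not invariant]

Only option (C), x - y, is unchanged by the transformation.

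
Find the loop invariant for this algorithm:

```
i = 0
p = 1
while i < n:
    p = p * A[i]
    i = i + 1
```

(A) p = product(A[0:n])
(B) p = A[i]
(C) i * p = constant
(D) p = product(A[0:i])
D

A loop invariant must hold before the first iteration and be re-established by every execution of the body.

(D) p = product(A[0:i]): Initially i = 0 and p = 1 = product of the empty slice A[0:0]. If p = product(A[0:i]) holds at the top of an iteration, the body sets p to product(A[0:i]) * A[i] = product(A[0:i+1]) and then i to i+1, so the property is restored. At exit i = n, giving p = product(A[0:n]).

The other options fail:
(A) p = product(A[0:n]): false before the loop (p = 1, not the full product) -- it only becomes true at exit.
(B) p = A[i]: after the first iteration p = A[0] but i = 1; in general p is a product of several elements, not a single one.
(C) i * p = constant: initially i * p = 0, but after one iteration it is 1 * A[0], which is nonzero in general.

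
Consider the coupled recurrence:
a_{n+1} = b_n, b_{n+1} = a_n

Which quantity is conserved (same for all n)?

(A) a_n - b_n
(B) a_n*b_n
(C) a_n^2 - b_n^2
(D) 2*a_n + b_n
B

Replace a_n by a_{n+1} = b_n and b_n by b_{n+1} = a_n in each option and simplify:
(A) a_n - b_n  ->  (b_n) - (a_n) = -a_n + b_n   [not conserved]
(B) a_n*b_n  ->  (b_n)*(a_n) = a_n*b_n   [conserved]
(C) a_n^2 - b_n^2  ->  (b_n)^2 - (a_n)^2 = -a_n^2 + b_n^2   [not conserved]
(D) 2*a_n + b_n  ->  2*(b_n) + (a_n) = a_n + 2*b_n   [not conserved]

Only (B) a_n*b_n returns to itself after one step, so it is the conserved quantity.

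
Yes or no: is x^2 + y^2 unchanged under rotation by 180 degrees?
Yes

Applying rotation by 180 degrees: x' = x*cos(180 degrees) - y*sin(180 degrees) = -x, y' = x*sin(180 degrees) + y*cos(180 degrees) = -y

Substituting into x^2 + y^2:
(-x)^2 + (-y)^2
= x^2 + y^2

This equals the original expression x^2 + y^2, so it IS invariant.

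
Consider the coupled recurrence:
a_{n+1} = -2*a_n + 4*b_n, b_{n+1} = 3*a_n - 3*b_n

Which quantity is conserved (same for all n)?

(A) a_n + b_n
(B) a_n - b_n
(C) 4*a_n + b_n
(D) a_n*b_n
A

Replace a_n by a_{n+1} = -2*a_n + 4*b_n and b_n by b_{n+1} = 3*a_n - 3*b_n in each option and simplify:
(A) a_n + b_n  ->  (-2*a_n + 4*b_n) + (3*a_n - 3*b_n) = a_n + b_n   [conserved]
(B) a_n - b_n  ->  (-2*a_n + 4*b_n) - (3*a_n - 3*b_n) = -5*a_n + 7*b_n   [not conserved]
(C) 4*a_n + b_n  ->  4*(-2*a_n + 4*b_n) + (3*a_n - 3*b_n) = -5*a_n + 13*b_n   [not conserved]
(D) a_n*b_n  ->  (-2*a_n + 4*b_n)*(3*a_n - 3*b_n) = -6*a_n^2 + 18*a_n*b_n - 12*b_n^2   [not conserved]

Only (A) a_n + b_n returns to itself after one step, so it is the conserved quantity.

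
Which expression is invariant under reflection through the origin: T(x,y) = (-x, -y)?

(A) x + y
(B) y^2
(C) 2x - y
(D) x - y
B

The map is reflection through the origin: T(x,y) = (-x, -y).
Substitute the transformed coordinates into each option and compare with the original:
(A) x + y  ->  (-x) + (-y) = -x - y   [differs from x + y: not invariant]
(B) y^2  ->  (-y)^2 = y^2   [equals y^2: invariant]
(C) 2x - y  ->  2(-x) - (-y) = -2x + y   [differs from 2x - y: not invariant]
(D) x - y  ->  (-x) - (-y) = -x + y   [differs from x - y: not invariant]

Only option (B), y^2, is unchanged by the transformation.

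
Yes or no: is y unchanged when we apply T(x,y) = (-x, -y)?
No

Substitute T(x,y) = (-x, -y) into the expression and compare with the original.

Original: y
After applying T: (-y) = -y

This differs from the original y (difference: -2y), so the expression is NOT invariant.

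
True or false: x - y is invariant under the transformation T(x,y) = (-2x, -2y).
False

Substitute T(x,y) = (-2x, -2y) into the expression and compare with the original.

Original: x - y
After applying T: (-2x) - (-2y) = -2x + 2y

This differs from the original x - y (difference: -3x + 3y), so the expression is NOT invariant.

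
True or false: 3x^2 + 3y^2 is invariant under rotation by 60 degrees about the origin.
True

Applying rotation by 60 degrees: x' = x*cos(60 degrees) - y*sin(60 degrees) = x/2 - sqrt(3)y/2, y' = x*sin(60 degrees) + y*cos(60 degrees) = sqrt(3)x/2 + y/2

Substituting into 3x^2 + 3y^2:
3(x/2 - sqrt(3)y/2)^2 + 3(sqrt(3)x/2 + y/2)^2
= 3x^2 + 3y^2

This equals the original expression 3x^2 + 3y^2, so it IS invariant.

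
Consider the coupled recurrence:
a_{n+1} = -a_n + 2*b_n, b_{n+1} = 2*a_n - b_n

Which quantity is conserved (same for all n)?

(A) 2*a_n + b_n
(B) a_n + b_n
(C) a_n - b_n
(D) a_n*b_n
B

Replace a_n by a_{n+1} = -a_n + 2*b_n and b_n by b_{n+1} = 2*a_n - b_n in each option and simplify:
(A) 2*a_n + b_n  ->  2*(-a_n + 2*b_n) + (2*a_n - b_n) = 3*b_n   [not conserved]
(B) a_n + b_n  ->  (-a_n + 2*b_n) + (2*a_n - b_n) = a_n + b_n   [conserved]
(C) a_n - b_n  ->  (-a_n + 2*b_n) - (2*a_n - b_n) = -3*a_n + 3*b_n   [not conserved]
(D) a_n*b_n  ->  (-a_n + 2*b_n)*(2*a_n - b_n) = -2*a_n^2 + 5*a_n*b_n - 2*b_n^2   [not conserved]

Only (B) a_n + b_n returns to itself after one step, so it is the conserved quantity.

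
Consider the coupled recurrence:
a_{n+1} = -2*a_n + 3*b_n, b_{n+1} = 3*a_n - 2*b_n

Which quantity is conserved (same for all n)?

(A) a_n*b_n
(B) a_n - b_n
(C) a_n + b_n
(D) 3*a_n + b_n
C

Replace a_n by a_{n+1} = -2*a_n + 3*b_n and b_n by b_{n+1} = 3*a_n - 2*b_n in each option and simplify:
(A) a_n*b_n  ->  (-2*a_n + 3*b_n)*(3*a_n - 2*b_n) = -6*a_n^2 + 13*a_n*b_n - 6*b_n^2   [not conserved]
(B) a_n - b_n  ->  (-2*a_n + 3*b_n) - (3*a_n - 2*b_n) = -5*a_n + 5*b_n   [not conserved]
(C) a_n + b_n  ->  (-2*a_n + 3*b_n) + (3*a_n - 2*b_n) = a_n + b_n   [conserved]
(D) 3*a_n + b_n  ->  3*(-2*a_n + 3*b_n) + (3*a_n - 2*b_n) = -3*a_n + 7*b_n   [not conserved]

Only (C) a_n + b_n returns to itself after one step, so it is the conserved quantity.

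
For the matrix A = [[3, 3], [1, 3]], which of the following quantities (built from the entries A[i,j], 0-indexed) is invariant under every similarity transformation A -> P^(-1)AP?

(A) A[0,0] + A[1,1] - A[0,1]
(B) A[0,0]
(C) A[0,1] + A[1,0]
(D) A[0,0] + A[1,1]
D

A[0,0] + A[1,1] is the trace of A. By the cyclic property of the trace, tr(P^(-1)AP) = tr(APP^(-1)) = tr(A), so it is the same for every matrix similar to A.

The other combinations are not similarity invariants. For example, take P = [[1, 2], [0, 1]] (det P = 1), so P^(-1) = [[1, -2], [0, 1]] and
B = P^(-1)AP = [[1, -1], [1, 5]].
Evaluating each option on A and on B:
(A) A[0,0] + A[1,1] - A[0,1]: 3 for A, 7 for B -> changes
(B) A[0,0]: 3 for A, 1 for B -> changes
(C) A[0,1] + A[1,0]: 4 for A, 0 for B -> changes
(D) A[0,0] + A[1,1]: 6 for A, 6 for B -> unchanged

Only (D) A[0,0] + A[1,1] = 6 survives (and it does so for every P, not just this one), so it is the invariant.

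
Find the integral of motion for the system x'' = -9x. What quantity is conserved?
E = (x')^2 + 9x^2

Multiply the equation by x':
x' * x'' = -9x * x'
The left side is d/dt[(x')^2/2] and the right side is d/dt[-9x^2/2], so
d/dt[(x')^2/2 + 9x^2/2] = 0, i.e. (x')^2/2 + 9x^2/2 = constant.
Multiplying by 2, the integral of motion is E = (x')^2 + 9x^2.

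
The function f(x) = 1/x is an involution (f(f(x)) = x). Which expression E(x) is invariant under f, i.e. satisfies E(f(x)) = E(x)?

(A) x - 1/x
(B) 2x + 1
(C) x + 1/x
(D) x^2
C

Replace x by f(x) = 1/x in each option and simplify. As a quick numerical cross-check, also compare E(5) with E(f(5)) = E(1/5).

(A) x - 1/x  ->  (1/x) - 1/(1/x) = -x + 1/x; check: E(5) = 24/5 but E(1/5) = -24/5.   [not invariant]
(B) 2x + 1  ->  2(1/x) + 1 = (x + 2)/x; check: E(5) = 11 but E(1/5) = 7/5.   [not invariant]
(C) x + 1/x  ->  (1/x) + 1/(1/x), which simplifies back to x + 1/x; check: E(5) = 26/5, E(1/5) = 26/5.   [invariant]
(D) x^2  ->  (1/x)^2 = x^(-2); check: E(5) = 25 but E(1/5) = 1/25.   [not invariant]

Only (C) is unchanged. E is symmetric under swapping x with f(x) = 1/x, which is exactly what an involution does.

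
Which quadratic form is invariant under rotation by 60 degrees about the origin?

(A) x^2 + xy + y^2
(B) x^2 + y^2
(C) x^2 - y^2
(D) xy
B

Rotation by 60 degrees sends (x, y) to (x/2 - sqrt(3)y/2, sqrt(3)x/2 + y/2).
Substitute the transformed coordinates into each option and compare with the original:
(A) x^2 + xy + y^2  ->  (x/2 - sqrt(3)y/2)^2 + (x/2 - sqrt(3)y/2)(sqrt(3)x/2 + y/2) + (sqrt(3)x/2 + y/2)^2 = sqrt(3)x^2/4 + x^2 - xy/2 - sqrt(3)y^2/4 + y^2   [differs from x^2 + xy + y^2: not invariant]
(B) x^2 + y^2  ->  (x/2 - sqrt(3)y/2)^2 + (sqrt(3)x/2 + y/2)^2 = x^2 + y^2   [equals x^2 + y^2: invariant]
(C) x^2 - y^2  ->  (x/2 - sqrt(3)y/2)^2 - (sqrt(3)x/2 + y/2)^2 = -x^2/2 - sqrt(3)xy + y^2/2   [differs from x^2 - y^2: not invariant]
(D) xy  ->  (x/2 - sqrt(3)y/2)(sqrt(3)x/2 + y/2) = sqrt(3)x^2/4 - xy/2 - sqrt(3)y^2/4   [differs from xy: not invariant]

Only option (B), x^2 + y^2, is unchanged by the transformation.
x^2 + y^2 is the squared distance from the origin, which rotations preserve.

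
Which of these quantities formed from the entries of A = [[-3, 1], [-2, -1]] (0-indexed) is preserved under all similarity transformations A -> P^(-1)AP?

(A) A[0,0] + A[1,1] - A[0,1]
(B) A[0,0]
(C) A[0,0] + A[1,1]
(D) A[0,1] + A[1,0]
C

A[0,0] + A[1,1] is the trace of A. By the cyclic property of the trace, tr(P^(-1)AP) = tr(APP^(-1)) = tr(A), so it is the same for every matrix similar to A.

The other combinations are not similarity invariants. For example, take P = [[1, 2], [0, 1]] (det P = 1), so P^(-1) = [[1, -2], [0, 1]] and
B = P^(-1)AP = [[1, 5], [-2, -5]].
Evaluating each option on A and on B:
(A) A[0,0] + A[1,1] - A[0,1]: -5 for A, -9 for B -> changes
(B) A[0,0]: -3 for A, 1 for B -> changes
(C) A[0,0] + A[1,1]: -4 for A, -4 for B -> unchanged
(D) A[0,1] + A[1,0]: -1 for A, 3 for B -> changes

Only (C) A[0,0] + A[1,1] = -4 survives (and it does so for every P, not just this one), so it is the invariant.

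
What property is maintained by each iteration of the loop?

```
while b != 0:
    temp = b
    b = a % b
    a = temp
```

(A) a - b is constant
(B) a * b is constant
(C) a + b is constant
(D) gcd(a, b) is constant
D

A loop invariant must hold before the first iteration and be re-established by every execution of the body.

(D) gcd(a, b) is constant: One iteration replaces (a, b) by (b, a mod b). Since a mod b = a - q*b for an integer q, any common divisor of a and b divides b and a mod b, and conversely; hence gcd(b, a mod b) = gcd(a, b). For instance (14, 5) -> (5, 4) keeps gcd = 1. At exit b = 0 and a = gcd of the original inputs.

The other options fail:
(A) a - b is constant: e.g. (a, b) = (14, 5) -> (5, 4): the difference goes from 9 to 1.
(B) a * b is constant: e.g. (a, b) = (14, 5) -> (5, 4): the product goes from 70 to 20.
(C) a + b is constant: e.g. (a, b) = (14, 5) -> (5, 4): the sum goes from 19 to 9.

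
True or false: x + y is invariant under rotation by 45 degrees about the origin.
False

Applying rotation by 45 degrees: x' = x*cos(45 degrees) - y*sin(45 degrees) = sqrt(2)x/2 - sqrt(2)y/2, y' = x*sin(45 degrees) + y*cos(45 degrees) = sqrt(2)x/2 + sqrt(2)y/2

Substituting into x + y:
(sqrt(2)x/2 - sqrt(2)y/2) + (sqrt(2)x/2 + sqrt(2)y/2)
= sqrt(2)x

This differs from the original expression x + y, so it is NOT invariant.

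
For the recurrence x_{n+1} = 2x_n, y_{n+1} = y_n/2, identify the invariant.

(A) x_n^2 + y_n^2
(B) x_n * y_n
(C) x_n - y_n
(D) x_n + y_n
B

For the recurrence x_{n+1} = 2x_n, y_{n+1} = y_n/2:

x_{n+1} * y_{n+1} = (2x_n) * (y_n/2) = x_n * y_n
The product is conserved.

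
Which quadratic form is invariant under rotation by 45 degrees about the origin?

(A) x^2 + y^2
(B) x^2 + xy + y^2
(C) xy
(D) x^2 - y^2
A

Rotation by 45 degrees sends (x, y) to (sqrt(2)x/2 - sqrt(2)y/2, sqrt(2)x/2 + sqrt(2)y/2).
Substitute the transformed coordinates into each option and compare with the original:
(A) x^2 + y^2  ->  (sqrt(2)x/2 - sqrt(2)y/2)^2 + (sqrt(2)x/2 + sqrt(2)y/2)^2 = x^2 + y^2   [equals x^2 + y^2: invariant]
(B) x^2 + xy + y^2  ->  (sqrt(2)x/2 - sqrt(2)y/2)^2 + (sqrt(2)x/2 - sqrt(2)y/2)(sqrt(2)x/2 + sqrt(2)y/2) + (sqrt(2)x/2 + sqrt(2)y/2)^2 = 3x^2/2 + y^2/2   [differs from x^2 + xy + y^2: not invariant]
(C) xy  ->  (sqrt(2)x/2 - sqrt(2)y/2)(sqrt(2)x/2 + sqrt(2)y/2) = x^2/2 - y^2/2   [differs from xy: not invariant]
(D) x^2 - y^2  ->  (sqrt(2)x/2 - sqrt(2)y/2)^2 - (sqrt(2)x/2 + sqrt(2)y/2)^2 = -2xy   [differs from x^2 - y^2: not invariant]

Only option (A), x^2 + y^2, is unchanged by the transformation.
x^2 + y^2 is the squared distance from the origin, which rotations preserve.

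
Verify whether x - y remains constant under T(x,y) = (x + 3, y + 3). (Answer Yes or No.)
Yes

Substitute T(x,y) = (x + 3, y + 3) into the expression and compare with the original.

Original: x - y
After applying T: (x + 3) - (y + 3) = x - y

This is identical to the original x - y, so the expression is invariant.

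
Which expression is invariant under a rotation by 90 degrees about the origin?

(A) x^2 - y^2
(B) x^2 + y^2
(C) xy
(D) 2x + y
B

A rotation by 90 degrees sends (x, y) to (-y, x).
Substitute the transformed coordinates into each option and compare with the original:
(A) x^2 - y^2  ->  (-y)^2 - (x)^2 = -x^2 + y^2   [differs from x^2 - y^2: not invariant]
(B) x^2 + y^2  ->  (-y)^2 + (x)^2 = x^2 + y^2   [equals x^2 + y^2: invariant]
(C) xy  ->  (-y)(x) = -xy   [differs from xy: not invariant]
(D) 2x + y  ->  2(-y) + (x) = x - 2y   [differs from 2x + y: not invariant]

Only option (B), x^2 + y^2, is unchanged by the transformation.
Geometrically, x^2 + y^2 is the squared distance from the origin, which every rotation about the origin preserves.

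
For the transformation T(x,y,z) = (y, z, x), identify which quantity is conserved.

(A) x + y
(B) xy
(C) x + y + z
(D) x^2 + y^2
C

Apply T(x,y,z) = (y, z, x) to each option, i.e. replace (x, y, z) by the transformed coordinates.
Substitute the transformed coordinates into each option and compare with the original:
(A) x + y  ->  (y) + (z) = y + z   [differs from x + y: not invariant]
(B) xy  ->  (y)(z) = yz   [differs from xy: not invariant]
(C) x + y + z  ->  (y) + (z) + (x) = x + y + z   [equals x + y + z: invariant]
(D) x^2 + y^2  ->  (y)^2 + (z)^2 = y^2 + z^2   [differs from x^2 + y^2: not invariant]

Only option (C), x + y + z, is unchanged by the transformation.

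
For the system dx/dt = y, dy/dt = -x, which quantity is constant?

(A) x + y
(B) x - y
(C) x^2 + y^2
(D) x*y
C

A first integral I satisfies dI/dt = 0 along every solution. Differentiate each option and use the equation of motion:
(A) d/dt[x + y] = y + (-x) = y - x, not identically 0
(B) d/dt[x - y] = y - (-x) = x + y, not identically 0
(C) d/dt[x^2 + y^2] = 2x*dx/dt + 2y*dy/dt = 2x*y + 2y*(-x) = 0
(D) d/dt[x*y] = (dx/dt)y + x(dy/dt) = y^2 - x^2, not identically 0

Only (C) has zero time-derivative. So x^2 + y^2 (the squared radius; trajectories are circles) is the conserved quantity.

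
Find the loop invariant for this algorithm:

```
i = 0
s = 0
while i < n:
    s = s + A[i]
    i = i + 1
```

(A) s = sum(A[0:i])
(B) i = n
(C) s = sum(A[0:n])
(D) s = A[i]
A

A loop invariant must hold before the first iteration and be re-established by every execution of the body.

(A) s = sum(A[0:i]): Initially i = 0 and s = 0 = sum of the empty slice A[0:0]. If s = sum(A[0:i]) holds at the top of an iteration, the body sets s to sum(A[0:i]) + A[i] = sum(A[0:i+1]) and then i to i+1, so s = sum(A[0:i]) holds again. At exit i = n, giving s = sum(A[0:n]).

The other options fail:
(B) i = n: false initially (i = 0); it is the exit condition, not an invariant.
(C) s = sum(A[0:n]): false before the loop (s = 0, not the full sum) -- it only becomes true at exit.
(D) s = A[i]: after the first iteration s = A[0] but i = 1, so s = A[i] compares s with the wrong element (and fails in general).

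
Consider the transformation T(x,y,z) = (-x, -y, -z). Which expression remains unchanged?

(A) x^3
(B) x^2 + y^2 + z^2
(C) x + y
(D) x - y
B

Apply T(x,y,z) = (-x, -y, -z) to each option, i.e. replace (x, y, z) by the transformed coordinates.
Substitute the transformed coordinates into each option and compare with the original:
(A) x^3  ->  (-x)^3 = -x^3   [differs from x^3: not invariant]
(B) x^2 + y^2 + z^2  ->  (-x)^2 + (-y)^2 + (-z)^2 = x^2 + y^2 + z^2   [equals x^2 + y^2 + z^2: invariant]
(C) x + y  ->  (-x) + (-y) = -x - y   [differs from x + y: not invariant]
(D) x - y  ->  (-x) - (-y) = -x + y   [differs from x - y: not invariant]

Only option (B), x^2 + y^2 + z^2, is unchanged by the transformation.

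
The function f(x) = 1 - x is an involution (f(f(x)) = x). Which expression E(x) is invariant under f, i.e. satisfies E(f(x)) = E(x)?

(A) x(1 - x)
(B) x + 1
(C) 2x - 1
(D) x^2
A

Replace x by f(x) = 1 - x in each option and simplify. As a quick numerical cross-check, also compare E(4) with E(f(4)) = E(-3).

(A) x(1 - x)  ->  (1 - x)(1 - (1 - x)), which simplifies back to x(1 - x); check: E(4) = -12, E(-3) = -12.   [invariant]
(B) x + 1  ->  (1 - x) + 1 = 2 - x; check: E(4) = 5 but E(-3) = -2.   [not invariant]
(C) 2x - 1  ->  2(1 - x) - 1 = 1 - 2x; check: E(4) = 7 but E(-3) = -7.   [not invariant]
(D) x^2  ->  (1 - x)^2 = (x - 1)^2; check: E(4) = 16 but E(-3) = 9.   [not invariant]

Only (A) is unchanged. E is symmetric under swapping x with f(x) = 1 - x, which is exactly what an involution does.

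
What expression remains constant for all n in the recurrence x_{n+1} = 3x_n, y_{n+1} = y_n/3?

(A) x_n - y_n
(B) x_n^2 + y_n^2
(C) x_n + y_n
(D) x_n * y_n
D

For the recurrence x_{n+1} = 3x_n, y_{n+1} = y_n/3:

x_{n+1} * y_{n+1} = (3x_n) * (y_n/3) = x_n * y_n
The product is conserved.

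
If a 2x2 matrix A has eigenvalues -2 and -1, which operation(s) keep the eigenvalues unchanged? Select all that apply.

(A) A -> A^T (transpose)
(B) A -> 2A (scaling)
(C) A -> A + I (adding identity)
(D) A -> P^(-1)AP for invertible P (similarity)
A and D

Eigenvalues are preserved by:
1. Similarity transformations: A -> P^(-1)AP (same characteristic polynomial)
2. Transpose: A^T has the same eigenvalues as A

Eigenvalues are NOT preserved by:
- Adding identity: eigenvalues become -2+1, -1+1
- Scaling: eigenvalues become -4, -2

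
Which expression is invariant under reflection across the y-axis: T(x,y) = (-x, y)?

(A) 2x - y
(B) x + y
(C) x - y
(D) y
D

The map is reflection across the y-axis: T(x,y) = (-x, y).
Substitute the transformed coordinates into each option and compare with the original:
(A) 2x - y  ->  2(-x) - (y) = -2x - y   [differs from 2x - y: not invariant]
(B) x + y  ->  (-x) + (y) = -x + y   [differs from x + y: not invariant]
(C) x - y  ->  (-x) - (y) = -x - y   [differs from x - y: not invariant]
(D) y  ->  (y) = y   [equals y: invariant]

Only option (D), y, is unchanged by the transformation.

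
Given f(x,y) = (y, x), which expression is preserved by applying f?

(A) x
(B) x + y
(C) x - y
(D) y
B

For f(x,y) = (y, x):
After applying f: x' = y, y' = x. So x' + y' = y + x = x + y.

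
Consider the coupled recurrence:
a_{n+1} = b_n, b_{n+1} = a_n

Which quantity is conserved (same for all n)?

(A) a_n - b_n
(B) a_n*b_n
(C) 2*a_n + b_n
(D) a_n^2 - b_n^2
B

Replace a_n by a_{n+1} = b_n and b_n by b_{n+1} = a_n in each option and simplify:
(A) a_n - b_n  ->  (b_n) - (a_n) = -a_n + b_n   [not conserved]
(B) a_n*b_n  ->  (b_n)*(a_n) = a_n*b_n   [conserved]
(C) 2*a_n + b_n  ->  2*(b_n) + (a_n) = a_n + 2*b_n   [not conserved]
(D) a_n^2 - b_n^2  ->  (b_n)^2 - (a_n)^2 = -a_n^2 + b_n^2   [not conserved]

Only (B) a_n*b_n returns to itself after one step, so it is the conserved quantity.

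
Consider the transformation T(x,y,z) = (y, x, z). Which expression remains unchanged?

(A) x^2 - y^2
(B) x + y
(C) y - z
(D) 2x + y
B

Apply T(x,y,z) = (y, x, z) to each option, i.e. replace (x, y, z) by the transformed coordinates.
Substitute the transformed coordinates into each option and compare with the original:
(A) x^2 - y^2  ->  (y)^2 - (x)^2 = -x^2 + y^2   [differs from x^2 - y^2: not invariant]
(B) x + y  ->  (y) + (x) = x + y   [equals x + y: invariant]
(C) y - z  ->  (x) - (z) = x - z   [differs from y - z: not invariant]
(D) 2x + y  ->  2(y) + (x) = x + 2y   [differs from 2x + y: not invariant]

Only option (B), x + y, is unchanged by the transformation.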